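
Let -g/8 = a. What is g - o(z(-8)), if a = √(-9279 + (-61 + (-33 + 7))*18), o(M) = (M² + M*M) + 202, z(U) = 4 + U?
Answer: -234 - 24*I*√1205 ≈ -234.0 - 833.11*I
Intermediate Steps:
o(M) = 202 + 2*M² (o(M) = (M² + M²) + 202 = 2*M² + 202 = 202 + 2*M²)
a = 3*I*√1205 (a = √(-9279 + (-61 - 26)*18) = √(-9279 - 87*18) = √(-9279 - 1566) = √(-10845) = 3*I*√1205 ≈ 104.14*I)
g = -24*I*√1205 ≈ -833.11*I
g - o(z(-8)) = -24*I*√1205 - (202 + 2*(4 - 8)²) = -24*I*√1205 - (202 + 2*(-4)²) = -24*I*√1205 - (202 + 2*16) = -24*I*√1205 - (202 + 32) = -24*I*√1205 - 1*234 = -24*I*√1205 - 234 = -234 - 24*I*√1205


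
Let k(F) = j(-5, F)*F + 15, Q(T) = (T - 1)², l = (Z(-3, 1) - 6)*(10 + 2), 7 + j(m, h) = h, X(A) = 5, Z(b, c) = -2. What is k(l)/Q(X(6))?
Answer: 9903/16 ≈ 618.94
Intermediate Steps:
j(m, h) = -7 + h
l = -96 (l = (-2 - 6)*(10 + 2) = -8*12 = -96)
Q(T) = (-1 + T)²
k(F) = 15 + F*(-7 + F) (k(F) = (-7 + F)*F + 15 = F*(-7 + F) + 15 = 15 + F*(-7 + F))
k(l)/Q(X(6)) = (15 - 96*(-7 - 96))/((-1 + 5)²) = (15 - 96*(-103))/(4²) = (15 + 9888)/16 = 9903*(1/16) = 9903/16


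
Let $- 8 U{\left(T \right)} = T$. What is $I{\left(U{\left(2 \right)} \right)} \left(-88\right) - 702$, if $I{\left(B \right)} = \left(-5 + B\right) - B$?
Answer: $-262$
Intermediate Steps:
$U{\left(T \right)} = - \frac{T}{8}$
$I{\left(B \right)} = -5$
$I{\left(U{\left(2 \right)} \right)} \left(-88\right) - 702 = \left(-5\right) \left(-88\right) - 702 = 440 - 702 = -262$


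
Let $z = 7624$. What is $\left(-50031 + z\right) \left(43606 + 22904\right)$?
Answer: $-2820489570$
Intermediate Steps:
$\left(-50031 + z\right) \left(43606 + 22904\right) = \left(-50031 + 7624\right) \left(43606 + 22904\right) = \left(-42407\right) 66510 = -2820489570$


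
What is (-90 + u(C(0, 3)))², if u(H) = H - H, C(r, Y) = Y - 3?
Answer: 8100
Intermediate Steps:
C(r, Y) = -3 + Y
u(H) = 0
(-90 + u(C(0, 3)))² = (-90 + 0)² = (-90)² = 8100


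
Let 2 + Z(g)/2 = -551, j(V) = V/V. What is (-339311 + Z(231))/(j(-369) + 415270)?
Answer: -340417/415271 ≈ -0.81975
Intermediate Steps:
j(V) = 1
Z(g) = -1106 (Z(g) = -4 + 2*(-551) = -4 - 1102 = -1106)
(-339311 + Z(231))/(j(-369) + 415270) = (-339311 - 1106)/(1 + 415270) = -340417/415271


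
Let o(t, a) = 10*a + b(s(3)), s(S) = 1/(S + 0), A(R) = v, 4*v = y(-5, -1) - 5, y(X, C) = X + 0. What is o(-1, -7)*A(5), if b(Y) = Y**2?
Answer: 3145/18 ≈ 174.72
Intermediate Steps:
y(X, C) = X
v = -5/2 (v = (-5 - 5)/4 = (1/4)*(-10) = -5/2 ≈ -2.5000)
A(R) = -5/2
s(S) = 1/S
o(t, a) = 1/9 + 10*a (o(t, a) = 10*a + (1/3)**2 = 10*a + 1/9 = 1/9 + 10*a)
o(-1, -7)*A(5) = (1/9 + 10*(-7))*(-5/2) = (1/9 - 70)*(-5/2) = -629/9*(-5/2) = 3145/18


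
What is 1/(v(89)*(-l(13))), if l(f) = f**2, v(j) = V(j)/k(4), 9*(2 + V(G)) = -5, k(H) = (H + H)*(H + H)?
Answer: 576/3887 ≈ 0.14819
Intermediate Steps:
k(H) = 4*H**2 (k(H) = (2*H)*(2*H) = 4*H**2)
V(G) = -23/9 (V(G) = -2 + (1/9)*(-5) = -2 - 5/9 = -23/9)
v(j) = -23/576 (v(j) = -23/(9*(4*4**2)) = -23/(9*(4*16)) = -23/9/64 = -23/9*1/64 = -23/576)
1/(v(89)*(-l(13))) = 1/(-(-23)*13**2/576) = 1/(-(-23)*169/576) = 1/(-23/576*(-169)) = 1/(3887/576) = 576/3887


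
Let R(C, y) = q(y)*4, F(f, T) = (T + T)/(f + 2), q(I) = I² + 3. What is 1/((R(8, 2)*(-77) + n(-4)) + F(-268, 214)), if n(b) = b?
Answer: -133/287494 ≈ -0.00046262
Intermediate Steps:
q(I) = 3 + I²
F(f, T) = 2*T/(2 + f) (F(f, T) = (2*T)/(2 + f) = 2*T/(2 + f))
R(C, y) = 12 + 4*y² (R(C, y) = (3 + y²)*4 = 12 + 4*y²)
1/((R(8, 2)*(-77) + n(-4)) + F(-268, 214)) = 1/(((12 + 4*2²)*(-77) - 4) + 2*214/(2 - 268)) = 1/(((12 + 4*4)*(-77) - 4) + 2*214/(-266)) = 1/(((12 + 16)*(-77) - 4) + 2*214*(-1/266)) = 1/((28*(-77) - 4) - 214/133) = 1/((-2156 - 4) - 214/133) = 1/(-2160 - 214/133) = 1/(-287494/133) = -133/287494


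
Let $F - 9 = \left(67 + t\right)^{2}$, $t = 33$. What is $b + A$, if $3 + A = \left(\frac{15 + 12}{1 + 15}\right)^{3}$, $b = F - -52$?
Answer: $\frac{41217251}{4096} \approx 10063.0$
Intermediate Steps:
$F = 10009$ ($F = 9 + \left(67 + 33\right)^{2} = 9 + 100^{2} = 9 + 10000 = 10009$)
$b = 10061$ ($b = 10009 - -52 = 10009 + 52 = 10061$)
$A = \frac{7395}{4096}$ ($A = -3 + \left(\frac{15 + 12}{1 + 15}\right)^{3} = -3 + \left(\frac{27}{16}\right)^{3} = -3 + \frac{19683}{4096} = \frac{7395}{4096} \approx 1.8054$)
$b + A = 10061 + \frac{7395}{4096} = \frac{41217251}{4096}$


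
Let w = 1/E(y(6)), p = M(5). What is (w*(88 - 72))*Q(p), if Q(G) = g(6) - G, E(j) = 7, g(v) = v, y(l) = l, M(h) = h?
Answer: 16/7 ≈ 2.2857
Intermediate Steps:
p = 5
Q(G) = 6 - G
w = ⅐ (w = 1/7 = ⅐ ≈ 0.14286)
(w*(88 - 72))*Q(p) = ((88 - 72)/7)*(6 - 1*5) = ((⅐)*16)*(6 - 5) = (16/7)*1 = 16/7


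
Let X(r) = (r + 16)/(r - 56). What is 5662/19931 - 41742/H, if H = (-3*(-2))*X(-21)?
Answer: -561936271/5245 ≈ -1.0714e+5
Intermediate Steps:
X(r) = (16 + r)/(-56 + r)
H = 30/77 (H = (-3*(-2))*((16 - 21)/(-56 - 21)) = 6*(-5/(-77)) = 6*(-1/77*(-5)) = 6*(5/77) = 30/77 ≈ 0.38961)
5662/19931 - 41742/H = 5662/19931 - 41742/30/77 = 5662*(1/19931) - 41742*77/30 = 298/1049 - 535689/5 = -561936271/5245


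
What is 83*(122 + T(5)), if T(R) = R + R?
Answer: 10956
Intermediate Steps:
T(R) = 2*R
83*(122 + T(5)) = 83*(122 + 2*5) = 83*(122 + 10) = 83*132 = 10956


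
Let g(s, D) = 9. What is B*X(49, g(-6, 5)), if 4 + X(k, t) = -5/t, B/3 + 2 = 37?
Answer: -1435/3 ≈ -478.33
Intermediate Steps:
B = 105 (B = -6 + 3*37 = -6 + 111 = 105)
X(k, t) = -4 - 5/t
B*X(49, g(-6, 5)) = 105*(-4 - 5/9) = 105*(-41/9) = -1435/3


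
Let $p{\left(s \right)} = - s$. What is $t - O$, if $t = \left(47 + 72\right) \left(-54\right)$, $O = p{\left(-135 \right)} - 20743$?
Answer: $14182$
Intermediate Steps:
$O = -20608$ ($O = \left(-1\right) \left(-135\right) - 20743 = 135 - 20743 = -20608$)
$t = -6426$ ($t = 119 \left(-54\right) = -6426$)
$t - O = -6426 - -20608 = -6426 + 20608 = 14182$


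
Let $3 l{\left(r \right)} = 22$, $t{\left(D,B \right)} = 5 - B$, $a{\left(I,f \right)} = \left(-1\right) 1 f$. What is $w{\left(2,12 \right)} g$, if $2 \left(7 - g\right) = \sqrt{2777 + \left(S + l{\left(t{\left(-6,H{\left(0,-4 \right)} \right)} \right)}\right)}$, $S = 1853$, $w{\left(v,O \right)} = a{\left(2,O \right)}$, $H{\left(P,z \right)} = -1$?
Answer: $-84 + 4 \sqrt{10434} \approx 324.59$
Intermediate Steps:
$a{\left(I,f \right)} = - f$
$w{\left(v,O \right)} = - O$
$l{\left(r \right)} = \frac{22}{3}$ ($l{\left(r \right)} = \frac{1}{3} \cdot 22 = \frac{22}{3}$)
$g = 7 - \frac{\sqrt{10434}}{3}$ ($g = 7 - \frac{\sqrt{2777 + \left(1853 + \frac{22}{3}\right)}}{2} = 7 - \frac{\sqrt{2777 + \frac{5581}{3}}}{2} = 7 - \frac{\sqrt{\frac{13912}{3}}}{2} = 7 - \frac{\frac{2}{3} \sqrt{10434}}{2} = 7 - \frac{\sqrt{10434}}{3} \approx -27.049$)
$w{\left(2,12 \right)} g = \left(-1\right) 12 \left(7 - \frac{\sqrt{10434}}{3}\right) = - 12 \left(7 - \frac{\sqrt{10434}}{3}\right) = -84 + 4 \sqrt{10434}$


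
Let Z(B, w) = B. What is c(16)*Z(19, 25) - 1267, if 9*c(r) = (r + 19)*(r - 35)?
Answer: -24038/9 ≈ -2670.9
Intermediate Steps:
c(r) = (-35 + r)*(19 + r)/9 (c(r) = ((r + 19)*(r - 35))/9 = ((19 + r)*(-35 + r))/9 = ((-35 + r)*(19 + r))/9 = (-35 + r)*(19 + r)/9)
c(16)*Z(19, 25) - 1267 = (-665/9 - 16/9*16 + (⅑)*16²)*19 - 1267 = (-665/9 - 256/9 + (⅑)*256)*19 - 1267 = (-665/9 - 256/9 + 256/9)*19 - 1267 = -665/9*19 - 1267 = -12635/9 - 1267 = -24038/9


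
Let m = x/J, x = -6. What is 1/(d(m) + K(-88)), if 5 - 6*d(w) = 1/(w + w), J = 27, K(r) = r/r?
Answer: 24/53 ≈ 0.45283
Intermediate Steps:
K(r) = 1
m = -2/9 (m = -6/27 = -6*1/27 = -2/9 ≈ -0.22222)
d(w) = ⅚ - 1/(12*w) (d(w) = ⅚ - 1/(6*(w + w)) = ⅚ - 1/(2*w)/6 = ⅚ - 1/(12*w))
1/(d(m) + K(-88)) = 1/((-1 + 10*(-2/9))/(12*(-2/9)) + 1) = 1/((1/12)*(-9/2)*(-1 - 20/9) + 1) = 1/((1/12)*(-9/2)*(-29/9) + 1) = 1/(29/24 + 1) = 1/(53/24) = 24/53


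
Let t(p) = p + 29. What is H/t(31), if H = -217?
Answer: -217/60 ≈ -3.6167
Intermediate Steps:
t(p) = 29 + p
H/t(31) = -217/(29 + 31) = -217/60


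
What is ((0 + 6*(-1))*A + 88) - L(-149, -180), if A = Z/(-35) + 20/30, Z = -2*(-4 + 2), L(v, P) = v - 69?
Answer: 10594/35 ≈ 302.69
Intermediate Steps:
L(v, P) = -69 + v
Z = 4 (Z = -2*(-2) = 4)
A = 58/105 (A = 4/(-35) + 20/30 = 4*(-1/35) + 20*(1/30) = -4/35 + 2/3 = 58/105 ≈ 0.55238)
((0 + 6*(-1))*A + 88) - L(-149, -180) = ((0 + 6*(-1))*(58/105) + 88) - (-69 - 149) = ((0 - 6)*(58/105) + 88) - 1*(-218) = (-6*58/105 + 88) + 218 = (-116/35 + 88) + 218 = 2964/35 + 218 = 10594/35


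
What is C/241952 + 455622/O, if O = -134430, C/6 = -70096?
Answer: -868628572/169404205 ≈ -5.1275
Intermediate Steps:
C = -420576 (C = 6*(-70096) = -420576)
C/241952 + 455622/O = -420576/241952 + 455622/(-134430) = -420576*1/241952 + 455622*(-1/134430) = -13143/7561 - 75937/22405 = -868628572/169404205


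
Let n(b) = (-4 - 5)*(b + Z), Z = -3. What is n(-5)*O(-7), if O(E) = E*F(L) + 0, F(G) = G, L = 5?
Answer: -2520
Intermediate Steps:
n(b) = 27 - 9*b (n(b) = (-4 - 5)*(b - 3) = -9*(-3 + b) = 27 - 9*b)
O(E) = 5*E (O(E) = E*5 + 0 = 5*E + 0 = 5*E)
n(-5)*O(-7) = (27 - 9*(-5))*(5*(-7)) = (27 + 45)*(-35) = 72*(-35) = -2520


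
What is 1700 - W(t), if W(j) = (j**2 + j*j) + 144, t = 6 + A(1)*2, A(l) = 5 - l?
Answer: 1164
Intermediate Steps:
t = 14 (t = 6 + (5 - 1*1)*2 = 6 + (5 - 1)*2 = 6 + 4*2 = 6 + 8 = 14)
W(j) = 144 + 2*j**2 (W(j) = (j**2 + j**2) + 144 = 2*j**2 + 144 = 144 + 2*j**2)
1700 - W(t) = 1700 - (144 + 2*14**2) = 1700 - (144 + 2*196) = 1700 - (144 + 392) = 1700 - 1*536 = 1700 - 536 = 1164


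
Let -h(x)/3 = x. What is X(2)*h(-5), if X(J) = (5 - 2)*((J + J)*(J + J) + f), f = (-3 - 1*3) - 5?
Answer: 225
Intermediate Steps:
h(x) = -3*x
f = -11 (f = (-3 - 3) - 5 = -6 - 5 = -11)
X(J) = -33 + 12*J² (X(J) = (5 - 2)*((J + J)*(J + J) - 11) = 3*((2*J)*(2*J) - 11) = 3*(4*J² - 11) = 3*(-11 + 4*J²) = -33 + 12*J²)
X(2)*h(-5) = (-33 + 12*2²)*(-3*(-5)) = (-33 + 12*4)*15 = (-33 + 48)*15 = 15*15 = 225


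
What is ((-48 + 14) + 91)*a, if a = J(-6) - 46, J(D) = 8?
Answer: -2166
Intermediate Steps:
a = -38 (a = 8 - 46 = -38)
((-48 + 14) + 91)*a = ((-48 + 14) + 91)*(-38) = (-34 + 91)*(-38) = 57*(-38) = -2166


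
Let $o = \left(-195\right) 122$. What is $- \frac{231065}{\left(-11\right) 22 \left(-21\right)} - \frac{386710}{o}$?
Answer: $- \frac{39241957}{1343342} \approx -29.212$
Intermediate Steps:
$o = -23790$
$- \frac{231065}{\left(-11\right) 22 \left(-21\right)} - \frac{386710}{o} = - \frac{231065}{\left(-11\right) 22 \left(-21\right)} - \frac{386710}{-23790} = - \frac{231065}{\left(-242\right) \left(-21\right)} - - \frac{38671}{2379} = - \frac{231065}{5082} + \frac{38671}{2379} = - \frac{39241957}{1343342}$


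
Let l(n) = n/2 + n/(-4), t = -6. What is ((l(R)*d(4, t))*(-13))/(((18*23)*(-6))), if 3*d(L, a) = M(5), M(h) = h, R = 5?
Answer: 325/29808 ≈ 0.010903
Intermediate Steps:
d(L, a) = 5/3 (d(L, a) = (1/3)*5 = 5/3)
l(n) = n/4 (l(n) = n*(1/2) + n*(-1/4) = n/2 - n/4 = n/4)
((l(R)*d(4, t))*(-13))/(((18*23)*(-6))) = ((((1/4)*5)*(5/3))*(-13))/(((18*23)*(-6))) = (((5/4)*(5/3))*(-13))/((414*(-6))) = ((25/12)*(-13))/(-2484) = -325/12*(-1/2484) = 325/29808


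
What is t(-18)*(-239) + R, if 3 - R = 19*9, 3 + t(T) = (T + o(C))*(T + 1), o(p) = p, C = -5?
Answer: -92900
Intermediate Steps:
t(T) = -3 + (1 + T)*(-5 + T) (t(T) = -3 + (T - 5)*(T + 1) = -3 + (-5 + T)*(1 + T) = -3 + (1 + T)*(-5 + T))
R = -168 (R = 3 - 19*9 = 3 - 1*171 = 3 - 171 = -168)
t(-18)*(-239) + R = (-8 + (-18)**2 - 4*(-18))*(-239) - 168 = (-8 + 324 + 72)*(-239) - 168 = 388*(-239) - 168 = -92732 - 168 = -92900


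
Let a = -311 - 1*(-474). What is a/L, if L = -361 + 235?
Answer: -163/126 ≈ -1.2937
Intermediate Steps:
L = -126
a = 163 (a = -311 + 474 = 163)
a/L = 163/(-126) = 163*(-1/126) = -163/126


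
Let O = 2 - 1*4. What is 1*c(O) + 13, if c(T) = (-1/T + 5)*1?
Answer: 37/2 ≈ 18.500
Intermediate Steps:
O = -2 (O = 2 - 4 = -2)
c(T) = 5 - 1/T (c(T) = (5 - 1/T)*1 = 5 - 1/T)
1*c(O) + 13 = 1*(5 - 1/(-2)) + 13 = 1*(5 - 1*(-½)) + 13 = 1*(5 + ½) + 13 = 1*(11/2) + 13 = 11/2 + 13 = 37/2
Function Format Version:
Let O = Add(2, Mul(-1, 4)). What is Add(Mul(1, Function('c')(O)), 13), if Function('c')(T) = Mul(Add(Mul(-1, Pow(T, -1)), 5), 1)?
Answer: Rational(37, 2) ≈ 18.500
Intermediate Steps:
O = -2 (O = Add(2, -4) = -2)
Function('c')(T) = Add(5, Mul(-1, Pow(T, -1))) (Function('c')(T) = Mul(Add(5, Mul(-1, Pow(T, -1))), 1) = Add(5, Mul(-1, Pow(T, -1))))
Add(Mul(1, Function('c')(O)), 13) = Add(Mul(1, Add(5, Mul(-1, Pow(-2, -1)))), 13) = Add(Mul(1, Add(5, Mul(-1, Rational(-1, 2)))), 13) = Add(Mul(1, Add(5, Rational(1, 2))), 13) = Add(Mul(1, Rational(11, 2)), 13) = Add(Rational(11, 2), 13) = Rational(37, 2)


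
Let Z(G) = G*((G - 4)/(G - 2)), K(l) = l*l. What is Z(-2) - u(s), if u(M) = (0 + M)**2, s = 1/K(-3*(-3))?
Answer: -19684/6561 ≈ -3.0002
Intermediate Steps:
K(l) = l**2
s = 1/81 (s = 1/((-3*(-3))**2) = 1/(9**2) = 1/81 ≈ 0.012346)
Z(G) = G*(-4 + G)/(-2 + G) (Z(G) = G*((-4 + G)/(-2 + G)) = G*(-4 + G)/(-2 + G))
u(M) = M**2
Z(-2) - u(s) = -2*(-4 - 2)/(-2 - 2) - (1/81)**2 = -2*(-6)/(-4) - 1*1/6561 = -2*(-1/4)*(-6) - 1/6561 = -3 - 1/6561 = -19684/6561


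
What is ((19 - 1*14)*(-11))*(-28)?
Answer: 1540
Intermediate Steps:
((19 - 1*14)*(-11))*(-28) = ((19 - 14)*(-11))*(-28) = (5*(-11))*(-28) = -55*(-28) = 1540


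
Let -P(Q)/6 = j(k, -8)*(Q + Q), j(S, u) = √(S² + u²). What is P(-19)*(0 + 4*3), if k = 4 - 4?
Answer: 21888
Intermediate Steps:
k = 0
P(Q) = -96*Q (P(Q) = -6*√(0² + (-8)²)*(Q + Q) = -6*√(0 + 64)*2*Q = -6*√64*2*Q = -48*2*Q = -96*Q)
P(-19)*(0 + 4*3) = (-96*(-19))*(0 + 4*3) = 1824*(0 + 12) = 1824*12 = 21888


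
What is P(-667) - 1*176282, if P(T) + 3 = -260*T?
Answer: -2865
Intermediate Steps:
P(T) = -3 - 260*T
P(-667) - 1*176282 = (-3 - 260*(-667)) - 1*176282 = (-3 + 173420) - 176282 = 173417 - 176282 = -2865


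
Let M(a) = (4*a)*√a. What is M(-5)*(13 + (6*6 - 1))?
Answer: -960*I*√5 ≈ -2146.6*I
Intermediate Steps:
M(a) = 4*a^(3/2)
M(-5)*(13 + (6*6 - 1)) = (4*(-5)^(3/2))*(13 + (6*6 - 1)) = (4*(-5*I*√5))*(13 + (36 - 1)) = (-20*I*√5)*(13 + 35) = -20*I*√5*48 = -960*I*√5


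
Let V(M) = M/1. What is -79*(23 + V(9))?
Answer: -2528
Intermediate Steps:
V(M) = M (V(M) = M*1 = M)
-79*(23 + V(9)) = -79*(23 + 9) = -79*32 = -2528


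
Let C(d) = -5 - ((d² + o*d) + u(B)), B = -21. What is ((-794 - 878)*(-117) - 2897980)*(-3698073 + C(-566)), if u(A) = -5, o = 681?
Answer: 9817613407948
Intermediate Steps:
C(d) = -d² - 681*d (C(d) = -5 - ((d² + 681*d) - 5) = -5 - (-5 + d² + 681*d) = -5 + (5 - d² - 681*d) = -d² - 681*d)
((-794 - 878)*(-117) - 2897980)*(-3698073 + C(-566)) = ((-794 - 878)*(-117) - 2897980)*(-3698073 - 566*(-681 - 1*(-566))) = (-1672*(-117) - 2897980)*(-3698073 - 566*(-681 + 566)) = (195624 - 2897980)*(-3698073 - 566*(-115)) = -2702356*(-3698073 + 65090) = -2702356*(-3632983) = 9817613407948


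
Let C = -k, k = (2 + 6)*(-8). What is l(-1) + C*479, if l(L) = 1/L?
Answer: 30655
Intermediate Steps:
k = -64 (k = 8*(-8) = -64)
C = 64 (C = -1*(-64) = 64)
l(-1) + C*479 = 1/(-1) + 64*479 = -1 + 30656 = 30655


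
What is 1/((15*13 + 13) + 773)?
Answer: 1/981 ≈ 0.0010194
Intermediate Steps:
1/((15*13 + 13) + 773) = 1/((195 + 13) + 773) = 1/(208 + 773) = 1/981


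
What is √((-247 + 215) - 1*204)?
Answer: 2*I*√59 ≈ 15.362*I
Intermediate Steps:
√((-247 + 215) - 1*204) = √(-32 - 204) = √(-236) = 2*I*√59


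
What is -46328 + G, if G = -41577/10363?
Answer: -480138641/10363 ≈ -46332.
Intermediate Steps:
G = -41577/10363 (G = -41577*1/10363 = -41577/10363 ≈ -4.0121)
-46328 + G = -46328 - 41577/10363 = -480138641/10363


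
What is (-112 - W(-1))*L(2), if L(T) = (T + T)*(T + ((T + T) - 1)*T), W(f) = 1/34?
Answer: -60944/17 ≈ -3584.9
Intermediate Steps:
W(f) = 1/34
L(T) = 2*T*(T + T*(-1 + 2*T)) (L(T) = (2*T)*(T + (2*T - 1)*T) = (2*T)*(T + (-1 + 2*T)*T) = (2*T)*(T + T*(-1 + 2*T)) = 2*T*(T + T*(-1 + 2*T)))
(-112 - W(-1))*L(2) = (-112 - 1*1/34)*(4*2³) = (-112 - 1/34)*(4*8) = -3809/34*32 = -60944/17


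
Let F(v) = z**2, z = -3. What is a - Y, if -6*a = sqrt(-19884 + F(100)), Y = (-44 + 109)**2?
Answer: -4225 - 5*I*sqrt(795)/6 ≈ -4225.0 - 23.496*I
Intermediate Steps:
Y = 4225 (Y = 65**2 = 4225)
F(v) = 9 (F(v) = (-3)**2 = 9)
a = -5*I*sqrt(795)/6 (a = -sqrt(-19884 + 9)/6 = -5*I*sqrt(795)/6 ≈ -23.496*I)
a - Y = -5*I*sqrt(795)/6 - 1*4225 = -5*I*sqrt(795)/6 - 4225 = -4225 - 5*I*sqrt(795)/6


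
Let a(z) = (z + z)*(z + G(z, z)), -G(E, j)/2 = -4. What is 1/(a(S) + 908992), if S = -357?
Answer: 1/1158178 ≈ 8.6343e-7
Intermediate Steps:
G(E, j) = 8 (G(E, j) = -2*(-4) = 8)
a(z) = 2*z*(8 + z) (a(z) = (z + z)*(z + 8) = (2*z)*(8 + z) = 2*z*(8 + z))
1/(a(S) + 908992) = 1/(2*(-357)*(8 - 357) + 908992) = 1/(2*(-357)*(-349) + 908992) = 1/(249186 + 908992) = 1/1158178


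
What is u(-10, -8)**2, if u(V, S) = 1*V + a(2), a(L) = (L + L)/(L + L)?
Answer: 81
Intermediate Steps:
a(L) = 1 (a(L) = (2*L)/((2*L)) = (2*L)*(1/(2*L)) = 1)
u(V, S) = 1 + V (u(V, S) = 1*V + 1 = V + 1 = 1 + V)
u(-10, -8)**2 = (1 - 10)**2 = (-9)**2 = 81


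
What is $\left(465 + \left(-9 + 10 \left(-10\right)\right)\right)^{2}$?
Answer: $126736$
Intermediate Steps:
$\left(465 + \left(-9 + 10 \left(-10\right)\right)\right)^{2} = \left(465 - 109\right)^{2} = 356^{2} = 126736$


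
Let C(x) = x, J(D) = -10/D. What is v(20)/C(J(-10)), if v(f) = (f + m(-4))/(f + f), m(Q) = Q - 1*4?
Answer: 3/10 ≈ 0.30000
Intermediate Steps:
m(Q) = -4 + Q (m(Q) = Q - 4 = -4 + Q)
v(f) = (-8 + f)/(2*f) (v(f) = (f + (-4 - 4))/(f + f) = (f - 8)/((2*f)) = (-8 + f)*(1/(2*f)) = (-8 + f)/(2*f))
v(20)/C(J(-10)) = ((1/2)*(-8 + 20)/20)/((-10/(-10))) = ((1/2)*(1/20)*12)/((-10*(-1/10))) = (3/10)/1 = (3/10)*1 = 3/10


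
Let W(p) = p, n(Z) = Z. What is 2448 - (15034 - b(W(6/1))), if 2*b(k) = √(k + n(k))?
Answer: -12586 + √3 ≈ -12584.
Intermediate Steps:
b(k) = √2*√k/2 (b(k) = √(k + k)/2 = √(2*k)/2 = (√2*√k)/2 = √2*√k/2)
2448 - (15034 - b(W(6/1))) = 2448 - (15034 - √2*√(6/1)/2) = 2448 - (15034 - √2*√(6*1)/2) = 2448 - (15034 - √2*√6/2) = 2448 - (15034 - √3) = 2448 + (-15034 + √3) = -12586 + √3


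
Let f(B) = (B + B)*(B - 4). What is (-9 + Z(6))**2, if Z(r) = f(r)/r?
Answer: 25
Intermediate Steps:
f(B) = 2*B*(-4 + B) (f(B) = (2*B)*(-4 + B) = 2*B*(-4 + B))
Z(r) = -8 + 2*r (Z(r) = (2*r*(-4 + r))/r = -8 + 2*r)
(-9 + Z(6))**2 = (-9 + (-8 + 2*6))**2 = (-9 + (-8 + 12))**2 = (-9 + 4)**2 = (-5)**2 = 25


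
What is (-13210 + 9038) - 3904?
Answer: -8076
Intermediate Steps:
(-13210 + 9038) - 3904 = -4172 - 3904 = -8076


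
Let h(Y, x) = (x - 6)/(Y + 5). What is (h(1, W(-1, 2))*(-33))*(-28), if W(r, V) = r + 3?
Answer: -616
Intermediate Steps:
W(r, V) = 3 + r
h(Y, x) = (-6 + x)/(5 + Y)
(h(1, W(-1, 2))*(-33))*(-28) = (((-6 + (3 - 1))/(5 + 1))*(-33))*(-28) = (((-6 + 2)/6)*(-33))*(-28) = (((⅙)*(-4))*(-33))*(-28) = -⅔*(-33)*(-28) = 22*(-28) = -616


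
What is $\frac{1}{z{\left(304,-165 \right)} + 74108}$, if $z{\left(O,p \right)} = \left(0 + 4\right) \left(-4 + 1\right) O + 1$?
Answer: $\frac{1}{70461} \approx 1.4192 \cdot 10^{-5}$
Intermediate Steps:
$z{\left(O,p \right)} = 1 - 12 O$ ($z{\left(O,p \right)} = 4 \left(-3\right) O + 1 = - 12 O + 1 = 1 - 12 O$)
$\frac{1}{z{\left(304,-165 \right)} + 74108} = \frac{1}{\left(1 - 3648\right) + 74108} = \frac{1}{-3647 + 74108} = \frac{1}{70461}$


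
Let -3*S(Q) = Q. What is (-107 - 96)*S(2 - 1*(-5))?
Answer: 1421/3 ≈ 473.67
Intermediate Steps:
S(Q) = -Q/3
(-107 - 96)*S(2 - 1*(-5)) = (-107 - 96)*(-(2 - 1*(-5))/3) = -(-203)*(2 + 5)/3 = -(-203)*7/3 = -203*(-7/3) = 1421/3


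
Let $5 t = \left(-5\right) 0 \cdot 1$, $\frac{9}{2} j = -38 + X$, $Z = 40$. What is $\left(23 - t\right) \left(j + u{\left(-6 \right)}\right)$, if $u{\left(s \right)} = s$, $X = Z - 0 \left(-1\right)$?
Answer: $- \frac{1150}{9} \approx -127.78$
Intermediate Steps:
$X = 40$ ($X = 40 - 0 \left(-1\right) = 40 - 0 = 40 + 0 = 40$)
$j = \frac{4}{9}$ ($j = \frac{2 \left(-38 + 40\right)}{9} = \frac{2}{9} \cdot 2 = \frac{4}{9} \approx 0.44444$)
$t = 0$ ($t = \frac{\left(-5\right) 0 \cdot 1}{5} = \frac{0 \cdot 1}{5} = \frac{1}{5} \cdot 0 = 0$)
$\left(23 - t\right) \left(j + u{\left(-6 \right)}\right) = \left(23 - 0\right) \left(\frac{4}{9} - 6\right) = \left(23 + 0\right) \left(- \frac{50}{9}\right) = 23 \left(- \frac{50}{9}\right) = - \frac{1150}{9}$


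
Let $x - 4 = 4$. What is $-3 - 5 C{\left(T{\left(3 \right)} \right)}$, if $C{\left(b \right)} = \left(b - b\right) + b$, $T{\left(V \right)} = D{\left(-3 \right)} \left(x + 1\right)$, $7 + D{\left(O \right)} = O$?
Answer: $447$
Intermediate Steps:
$x = 8$ ($x = 4 + 4 = 8$)
$D{\left(O \right)} = -7 + O$
$T{\left(V \right)} = -90$ ($T{\left(V \right)} = \left(-7 - 3\right) \left(8 + 1\right) = \left(-10\right) 9 = -90$)
$C{\left(b \right)} = b$ ($C{\left(b \right)} = 0 + b = b$)
$-3 - 5 C{\left(T{\left(3 \right)} \right)} = -3 - -450 = -3 + 450 = 447$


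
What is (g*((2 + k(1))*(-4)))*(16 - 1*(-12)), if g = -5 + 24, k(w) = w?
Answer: -6384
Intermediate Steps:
g = 19
(g*((2 + k(1))*(-4)))*(16 - 1*(-12)) = (19*((2 + 1)*(-4)))*(16 - 1*(-12)) = (19*(3*(-4)))*(16 + 12) = (19*(-12))*28 = -228*28 = -6384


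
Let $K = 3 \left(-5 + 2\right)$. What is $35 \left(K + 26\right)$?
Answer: $595$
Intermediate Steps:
$K = -9$ ($K = 3 \left(-3\right) = -9$)
$35 \left(K + 26\right) = 35 \left(-9 + 26\right) = 35 \cdot 17 = 595$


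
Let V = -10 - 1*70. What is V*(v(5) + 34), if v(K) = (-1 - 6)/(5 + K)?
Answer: -2664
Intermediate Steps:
v(K) = -7/(5 + K)
V = -80 (V = -10 - 70 = -80)
V*(v(5) + 34) = -80*(-7/(5 + 5) + 34) = -80*(-7/10 + 34) = -80*333/10 = -2664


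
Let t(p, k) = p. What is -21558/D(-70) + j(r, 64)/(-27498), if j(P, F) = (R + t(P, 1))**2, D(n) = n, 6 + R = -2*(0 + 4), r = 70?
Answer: 148145591/481215 ≈ 307.86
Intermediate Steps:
R = -14 (R = -6 - 2*(0 + 4) = -6 - 2*4 = -6 - 8 = -14)
j(P, F) = (-14 + P)**2
-21558/D(-70) + j(r, 64)/(-27498) = -21558/(-70) + (-14 + 70)**2/(-27498) = -21558*(-1/70) + 56**2*(-1/27498) = 10779/35 + 3136*(-1/27498) = 10779/35 - 1568/13749 = 148145591/481215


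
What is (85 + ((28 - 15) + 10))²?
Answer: 11664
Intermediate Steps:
(85 + ((28 - 15) + 10))² = (85 + (13 + 10))² = (85 + 23)² = 108² = 11664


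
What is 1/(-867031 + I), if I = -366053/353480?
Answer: -353480/306478483933 ≈ -1.1534e-6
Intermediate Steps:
I = -366053/353480 (I = -366053*1/353480 = -366053/353480 ≈ -1.0356)
1/(-867031 + I) = 1/(-867031 - 366053/353480) = 1/(-306478483933/353480) = -353480/306478483933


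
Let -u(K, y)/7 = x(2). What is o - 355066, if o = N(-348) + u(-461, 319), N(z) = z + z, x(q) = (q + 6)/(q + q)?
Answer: -355776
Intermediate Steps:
x(q) = (6 + q)/(2*q) (x(q) = (6 + q)/((2*q)) = (6 + q)*(1/(2*q)) = (6 + q)/(2*q))
N(z) = 2*z
u(K, y) = -14 (u(K, y) = -7*(6 + 2)/(2*2) = -7*8/(2*2) = -7*2 = -14)
o = -710 (o = 2*(-348) - 14 = -696 - 14 = -710)
o - 355066 = -710 - 355066 = -355776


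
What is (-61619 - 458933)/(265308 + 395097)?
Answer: -520552/660405 ≈ -0.78823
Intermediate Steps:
(-61619 - 458933)/(265308 + 395097) = -520552/660405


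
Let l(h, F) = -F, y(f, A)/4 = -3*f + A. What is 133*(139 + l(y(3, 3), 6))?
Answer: 17689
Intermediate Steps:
y(f, A) = -12*f + 4*A (y(f, A) = 4*(-3*f + A) = 4*(A - 3*f) = -12*f + 4*A)
133*(139 + l(y(3, 3), 6)) = 133*(139 - 1*6) = 133*(139 - 6) = 133*133 = 17689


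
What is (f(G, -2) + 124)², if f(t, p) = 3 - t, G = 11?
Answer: 13456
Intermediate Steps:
(f(G, -2) + 124)² = ((3 - 1*11) + 124)² = ((3 - 11) + 124)² = (-8 + 124)² = 116² = 13456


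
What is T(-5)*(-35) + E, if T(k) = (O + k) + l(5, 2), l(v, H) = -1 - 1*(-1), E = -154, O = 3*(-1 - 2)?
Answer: 336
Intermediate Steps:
O = -9 (O = 3*(-3) = -9)
l(v, H) = 0 (l(v, H) = -1 + 1 = 0)
T(k) = -9 + k (T(k) = (-9 + k) + 0 = -9 + k)
T(-5)*(-35) + E = (-9 - 5)*(-35) - 154 = -14*(-35) - 154 = 490 - 154 = 336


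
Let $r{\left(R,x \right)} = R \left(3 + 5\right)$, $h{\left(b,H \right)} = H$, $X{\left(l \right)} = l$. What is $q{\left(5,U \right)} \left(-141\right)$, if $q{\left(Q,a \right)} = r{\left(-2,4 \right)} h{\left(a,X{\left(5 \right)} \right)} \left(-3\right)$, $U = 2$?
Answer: $-33840$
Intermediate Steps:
$r{\left(R,x \right)} = 8 R$ ($r{\left(R,x \right)} = R 8 = 8 R$)
$q{\left(Q,a \right)} = 240$ ($q{\left(Q,a \right)} = 8 \left(-2\right) 5 \left(-3\right) = \left(-16\right) 5 \left(-3\right) = \left(-80\right) \left(-3\right) = 240$)
$q{\left(5,U \right)} \left(-141\right) = 240 \left(-141\right) = -33840$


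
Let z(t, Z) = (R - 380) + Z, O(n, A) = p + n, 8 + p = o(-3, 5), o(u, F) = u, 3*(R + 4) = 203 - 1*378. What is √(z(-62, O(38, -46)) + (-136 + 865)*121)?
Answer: √790143/3 ≈ 296.30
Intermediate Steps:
R = -187/3 (R = -4 + (203 - 1*378)/3 = -4 + (203 - 378)/3 = -4 + (⅓)*(-175) = -4 - 175/3 = -187/3 ≈ -62.333)
p = -11 (p = -8 - 3 = -11)
O(n, A) = -11 + n
z(t, Z) = -1327/3 + Z (z(t, Z) = (-187/3 - 380) + Z = -1327/3 + Z)
√(z(-62, O(38, -46)) + (-136 + 865)*121) = √((-1327/3 + (-11 + 38)) + (-136 + 865)*121) = √((-1327/3 + 27) + 729*121) = √(-1246/3 + 88209) = √(263381/3) = √790143/3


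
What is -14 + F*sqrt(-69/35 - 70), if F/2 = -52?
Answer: -14 - 104*I*sqrt(88165)/35 ≈ -14.0 - 882.29*I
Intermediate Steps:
F = -104 (F = 2*(-52) = -104)
-14 + F*sqrt(-69/35 - 70) = -14 - 104*sqrt(-69/35 - 70) = -14 - 104*I*sqrt(88165)/35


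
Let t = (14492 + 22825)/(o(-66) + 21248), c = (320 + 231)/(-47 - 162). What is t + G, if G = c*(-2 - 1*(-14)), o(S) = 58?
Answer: -2334667/78122 ≈ -29.885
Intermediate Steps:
c = -29/11 (c = 551/(-209) = 551*(-1/209) = -29/11 ≈ -2.6364)
t = 12439/7102 (t = (14492 + 22825)/(58 + 21248) = 37317/21306 = 37317*(1/21306) = 12439/7102 ≈ 1.7515)
G = -348/11 (G = -29*(-2 - 1*(-14))/11 = -29*(-2 + 14)/11 = -29/11*12 = -348/11 ≈ -31.636)
t + G = 12439/7102 - 348/11 = -2334667/78122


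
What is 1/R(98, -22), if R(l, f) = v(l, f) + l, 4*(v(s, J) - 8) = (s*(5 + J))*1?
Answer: -2/621 ≈ -0.0032206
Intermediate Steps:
v(s, J) = 8 + s*(5 + J)/4 (v(s, J) = 8 + ((s*(5 + J))*1)/4 = 8 + (s*(5 + J))/4 = 8 + s*(5 + J)/4)
R(l, f) = 8 + 9*l/4 + f*l/4 (R(l, f) = (8 + 5*l/4 + f*l/4) + l = 8 + 9*l/4 + f*l/4)
1/R(98, -22) = 1/(8 + (9/4)*98 + (1/4)*(-22)*98) = 1/(8 + 441/2 - 539) = 1/(-621/2) = -2/621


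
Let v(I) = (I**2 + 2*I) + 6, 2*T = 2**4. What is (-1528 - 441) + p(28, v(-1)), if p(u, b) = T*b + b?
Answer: -1924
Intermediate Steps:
T = 8 (T = (1/2)*2**4 = (1/2)*16 = 8)
v(I) = 6 + I**2 + 2*I
p(u, b) = 9*b (p(u, b) = 8*b + b = 9*b)
(-1528 - 441) + p(28, v(-1)) = (-1528 - 441) + 9*(6 + (-1)**2 + 2*(-1)) = -1969 + 9*(6 + 1 - 2) = -1969 + 9*5 = -1969 + 45 = -1924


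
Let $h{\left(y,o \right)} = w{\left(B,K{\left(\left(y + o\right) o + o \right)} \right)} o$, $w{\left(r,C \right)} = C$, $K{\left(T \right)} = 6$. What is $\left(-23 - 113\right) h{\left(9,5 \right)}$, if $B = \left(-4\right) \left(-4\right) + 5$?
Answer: $-4080$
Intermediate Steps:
$B = 21$ ($B = 16 + 5 = 21$)
$h{\left(y,o \right)} = 6 o$
$\left(-23 - 113\right) h{\left(9,5 \right)} = \left(-23 - 113\right) 6 \cdot 5 = \left(-136\right) 30 = -4080$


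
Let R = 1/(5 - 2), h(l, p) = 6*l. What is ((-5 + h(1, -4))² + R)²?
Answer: 16/9 ≈ 1.7778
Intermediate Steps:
R = ⅓ (R = 1/3 = ⅓ ≈ 0.33333)
((-5 + h(1, -4))² + R)² = ((-5 + 6*1)² + ⅓)² = ((-5 + 6)² + ⅓)² = (1² + ⅓)² = (1 + ⅓)² = (4/3)² = 16/9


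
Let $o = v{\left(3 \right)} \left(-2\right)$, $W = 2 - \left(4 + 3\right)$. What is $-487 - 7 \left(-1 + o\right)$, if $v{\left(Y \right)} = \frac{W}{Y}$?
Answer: $- \frac{1510}{3} \approx -503.33$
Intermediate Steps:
$W = -5$ ($W = 2 - 7 = -5$)
$v{\left(Y \right)} = - \frac{5}{Y}$
$o = \frac{10}{3}$ ($o = - \frac{5}{3} \left(-2\right) = \left(-5\right) \frac{1}{3} \left(-2\right) = \left(- \frac{5}{3}\right) \left(-2\right) = \frac{10}{3} \approx 3.3333$)
$-487 - 7 \left(-1 + o\right) = -487 - 7 \left(-1 + \frac{10}{3}\right) = -487 - 7 \cdot \frac{7}{3} = -487 - \frac{49}{3} = - \frac{1510}{3}$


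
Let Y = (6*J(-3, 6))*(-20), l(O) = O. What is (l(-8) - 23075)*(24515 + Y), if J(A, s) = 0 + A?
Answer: -574189625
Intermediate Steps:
J(A, s) = A
Y = 360 (Y = (6*(-3))*(-20) = -18*(-20) = 360)
(l(-8) - 23075)*(24515 + Y) = (-8 - 23075)*(24515 + 360) = -23083*24875 = -574189625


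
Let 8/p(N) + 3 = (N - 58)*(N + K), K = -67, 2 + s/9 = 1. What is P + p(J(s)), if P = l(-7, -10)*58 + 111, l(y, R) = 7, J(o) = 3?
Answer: 1818297/3517 ≈ 517.00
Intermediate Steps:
s = -9 (s = -18 + 9*1 = -18 + 9 = -9)
p(N) = 8/(-3 + (-67 + N)*(-58 + N)) (p(N) = 8/(-3 + (N - 58)*(N - 67)) = 8/(-3 + (-58 + N)*(-67 + N)) = 8/(-3 + (-67 + N)*(-58 + N)))
P = 517 (P = 7*58 + 111 = 406 + 111 = 517)
P + p(J(s)) = 517 + 8/(3883 + 3² - 125*3) = 517 + 8/(3883 + 9 - 375) = 517 + 8/3517 = 1818297/3517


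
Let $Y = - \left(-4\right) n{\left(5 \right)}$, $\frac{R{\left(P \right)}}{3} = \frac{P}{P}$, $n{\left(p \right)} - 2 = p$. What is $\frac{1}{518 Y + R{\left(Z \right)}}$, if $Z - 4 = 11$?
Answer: $\frac{1}{14507} \approx 6.8932 \cdot 10^{-5}$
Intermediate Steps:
$Z = 15$ ($Z = 4 + 11 = 15$)
$n{\left(p \right)} = 2 + p$
$R{\left(P \right)} = 3$ ($R{\left(P \right)} = 3 \frac{P}{P} = 3 \cdot 1 = 3$)
$Y = 28$ ($Y = - \left(-4\right) \left(2 + 5\right) = - \left(-4\right) 7 = \left(-1\right) \left(-28\right) = 28$)
$\frac{1}{518 Y + R{\left(Z \right)}} = \frac{1}{518 \cdot 28 + 3} = \frac{1}{14504 + 3} = \frac{1}{14507}$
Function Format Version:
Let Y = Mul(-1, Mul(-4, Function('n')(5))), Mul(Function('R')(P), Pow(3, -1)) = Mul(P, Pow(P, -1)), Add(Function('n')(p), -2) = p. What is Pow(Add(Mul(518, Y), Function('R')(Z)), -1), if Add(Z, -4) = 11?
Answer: Rational(1, 14507) ≈ 6.8932e-5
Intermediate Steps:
Z = 15 (Z = Add(4, 11) = 15)
Function('n')(p) = Add(2, p)
Function('R')(P) = 3 (Function('R')(P) = Mul(3, Mul(P, Pow(P, -1))) = Mul(3, 1) = 3)
Y = 28 (Y = Mul(-1, Mul(-4, Add(2, 5))) = Mul(-1, Mul(-4, 7)) = Mul(-1, -28) = 28)
Pow(Add(Mul(518, Y), Function('R')(Z)), -1) = Pow(Add(Mul(518, 28), 3), -1) = Pow(Add(14504, 3), -1) = Pow(14507, -1) = Rational(1, 14507)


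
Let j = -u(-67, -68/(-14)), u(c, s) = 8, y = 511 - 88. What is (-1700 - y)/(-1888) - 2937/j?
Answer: 695255/1888 ≈ 368.25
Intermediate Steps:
y = 423
j = -8 (j = -1*8 = -8)
(-1700 - y)/(-1888) - 2937/j = (-1700 - 1*423)/(-1888) - 2937/(-8) = (-1700 - 423)*(-1/1888) - 2937*(-1/8) = -2123*(-1/1888) + 2937/8 = 2123/1888 + 2937/8 = 695255/1888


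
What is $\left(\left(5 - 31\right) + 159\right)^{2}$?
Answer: $17689$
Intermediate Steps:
$\left(\left(5 - 31\right) + 159\right)^{2} = \left(-26 + 159\right)^{2} = 133^{2} = 17689$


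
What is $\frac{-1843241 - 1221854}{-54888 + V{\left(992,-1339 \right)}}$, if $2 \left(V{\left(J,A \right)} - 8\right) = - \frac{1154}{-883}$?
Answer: $\frac{2706478885}{48458463} \approx 55.852$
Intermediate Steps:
$V{\left(J,A \right)} = \frac{7641}{883}$ ($V{\left(J,A \right)} = 8 + \frac{\left(-1154\right) \frac{1}{-883}}{2} = 8 + \frac{\left(-1154\right) \left(- \frac{1}{883}\right)}{2} = 8 + \frac{1}{2} \cdot \frac{1154}{883} = 8 + \frac{577}{883} = \frac{7641}{883}$)
$\frac{-1843241 - 1221854}{-54888 + V{\left(992,-1339 \right)}} = \frac{-1843241 - 1221854}{-54888 + \frac{7641}{883}} = - \frac{3065095}{- \frac{48458463}{883}} = \left(-3065095\right) \left(- \frac{883}{48458463}\right) = \frac{2706478885}{48458463}$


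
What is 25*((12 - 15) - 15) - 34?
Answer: -484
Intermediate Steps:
25*((12 - 15) - 15) - 34 = 25*(-3 - 15) - 34 = 25*(-18) - 34 = -450 - 34 = -484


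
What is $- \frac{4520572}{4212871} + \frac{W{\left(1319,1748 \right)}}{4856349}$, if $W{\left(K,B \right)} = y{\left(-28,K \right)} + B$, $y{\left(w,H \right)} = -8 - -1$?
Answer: $- \frac{21946140703217}{20459171867979} \approx -1.0727$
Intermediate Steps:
$y{\left(w,H \right)} = -7$ ($y{\left(w,H \right)} = -8 + 1 = -7$)
$W{\left(K,B \right)} = -7 + B$
$- \frac{4520572}{4212871} + \frac{W{\left(1319,1748 \right)}}{4856349} = - \frac{4520572}{4212871} + \frac{-7 + 1748}{4856349} = \left(-4520572\right) \frac{1}{4212871} + 1741 \cdot \frac{1}{4856349} = - \frac{4520572}{4212871} + \frac{1741}{4856349} = - \frac{21946140703217}{20459171867979}$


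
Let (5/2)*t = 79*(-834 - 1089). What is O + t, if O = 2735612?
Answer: 13374226/5 ≈ 2.6748e+6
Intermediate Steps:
t = -303834/5 (t = 2*(79*(-834 - 1089))/5 = 2*(79*(-1923))/5 = (2/5)*(-151917) = -303834/5 ≈ -60767.)
O + t = 2735612 - 303834/5 = 13374226/5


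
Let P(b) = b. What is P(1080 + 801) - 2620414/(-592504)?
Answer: 558560219/296252 ≈ 1885.4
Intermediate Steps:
P(1080 + 801) - 2620414/(-592504) = (1080 + 801) - 2620414/(-592504) = 1881 - 2620414*(-1/592504) = 1881 + 1310207/296252 = 558560219/296252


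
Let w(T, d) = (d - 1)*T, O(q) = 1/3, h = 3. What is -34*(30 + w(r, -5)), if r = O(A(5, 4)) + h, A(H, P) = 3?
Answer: -340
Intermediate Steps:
O(q) = 1/3
r = 10/3 (r = 1/3 + 3 = 10/3 ≈ 3.3333)
w(T, d) = T*(-1 + d) (w(T, d) = (-1 + d)*T = T*(-1 + d))
-34*(30 + w(r, -5)) = -34*(30 + 10*(-1 - 5)/3) = -34*(30 + (10/3)*(-6)) = -34*(30 - 20) = -34*10 = -340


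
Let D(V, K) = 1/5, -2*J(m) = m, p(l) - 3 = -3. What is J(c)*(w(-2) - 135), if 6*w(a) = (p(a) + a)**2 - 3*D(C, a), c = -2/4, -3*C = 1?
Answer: -4033/120 ≈ -33.608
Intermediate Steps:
p(l) = 0 (p(l) = 3 - 3 = 0)
C = -1/3 (C = -1/3*1 = -1/3 ≈ -0.33333)
c = -1/2 (c = -2*1/4 = -1/2 ≈ -0.50000)
J(m) = -m/2
D(V, K) = 1/5
w(a) = -1/10 + a**2/6 (w(a) = ((0 + a)**2 - 3*1/5)/6 = (a**2 - 3/5)/6 = (-3/5 + a**2)/6 = -1/10 + a**2/6)
J(c)*(w(-2) - 135) = (-1/2*(-1/2))*((-1/10 + (1/6)*(-2)**2) - 135) = ((-1/10 + (1/6)*4) - 135)/4 = ((-1/10 + 2/3) - 135)/4 = (17/30 - 135)/4 = (1/4)*(-4033/30) = -4033/120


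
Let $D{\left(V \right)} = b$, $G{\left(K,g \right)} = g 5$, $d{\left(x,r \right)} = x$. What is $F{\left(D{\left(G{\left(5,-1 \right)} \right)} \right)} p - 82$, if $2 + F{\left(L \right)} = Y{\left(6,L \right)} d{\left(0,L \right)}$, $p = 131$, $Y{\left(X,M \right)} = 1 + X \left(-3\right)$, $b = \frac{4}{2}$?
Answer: $-344$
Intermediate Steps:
$b = 2$ ($b = 4 \cdot \frac{1}{2} = 2$)
$G{\left(K,g \right)} = 5 g$
$Y{\left(X,M \right)} = 1 - 3 X$
$D{\left(V \right)} = 2$
$F{\left(L \right)} = -2$ ($F{\left(L \right)} = -2 + \left(1 - 18\right) 0 = -2 - 0 = -2 + 0 = -2$)
$F{\left(D{\left(G{\left(5,-1 \right)} \right)} \right)} p - 82 = \left(-2\right) 131 - 82 = -262 - 82 = -344$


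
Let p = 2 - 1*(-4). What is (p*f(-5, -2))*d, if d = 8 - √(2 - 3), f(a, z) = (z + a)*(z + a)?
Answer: 2352 - 294*I ≈ 2352.0 - 294.0*I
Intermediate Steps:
f(a, z) = (a + z)² (f(a, z) = (a + z)*(a + z) = (a + z)²)
d = 8 - I (d = 8 - √(-1) = 8 - I ≈ 8.0 - 1.0*I)
p = 6 (p = 2 + 4 = 6)
(p*f(-5, -2))*d = (6*(-5 - 2)²)*(8 - I) = (6*(-7)²)*(8 - I) = (6*49)*(8 - I) = 294*(8 - I) = 2352 - 294*I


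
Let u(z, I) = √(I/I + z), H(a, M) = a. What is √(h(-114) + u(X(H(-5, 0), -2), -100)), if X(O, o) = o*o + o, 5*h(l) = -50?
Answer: √(-10 + √3) ≈ 2.8754*I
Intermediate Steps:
h(l) = -10 (h(l) = (⅕)*(-50) = -10)
X(O, o) = o + o² (X(O, o) = o² + o = o + o²)
u(z, I) = √(1 + z)
√(h(-114) + u(X(H(-5, 0), -2), -100)) = √(-10 + √(1 - 2*(1 - 2))) = √(-10 + √(1 - 2*(-1))) = √(-10 + √(1 + 2)) = √(-10 + √3)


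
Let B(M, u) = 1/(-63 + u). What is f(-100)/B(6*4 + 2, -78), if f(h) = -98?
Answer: 13818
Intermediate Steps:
f(-100)/B(6*4 + 2, -78) = -98/(1/(-63 - 78)) = -98/(1/(-141)) = -98/(-1/141) = -98*(-141) = 13818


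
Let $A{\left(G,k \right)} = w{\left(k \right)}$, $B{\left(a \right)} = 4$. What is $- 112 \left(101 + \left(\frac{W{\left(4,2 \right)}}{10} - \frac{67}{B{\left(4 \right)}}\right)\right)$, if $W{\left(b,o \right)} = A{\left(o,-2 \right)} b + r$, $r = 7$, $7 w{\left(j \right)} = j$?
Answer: $- \frac{47508}{5} \approx -9501.6$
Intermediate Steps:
$w{\left(j \right)} = \frac{j}{7}$
$A{\left(G,k \right)} = \frac{k}{7}$
$W{\left(b,o \right)} = 7 - \frac{2 b}{7}$ ($W{\left(b,o \right)} = \frac{1}{7} \left(-2\right) b + 7 = - \frac{2 b}{7} + 7 = 7 - \frac{2 b}{7}$)
$- 112 \left(101 + \left(\frac{W{\left(4,2 \right)}}{10} - \frac{67}{B{\left(4 \right)}}\right)\right) = - 112 \left(101 - \left(\frac{67}{4} - \frac{7 - \frac{8}{7}}{10}\right)\right) = - 112 \left(101 - \left(\frac{67}{4} - \left(7 - \frac{8}{7}\right) \frac{1}{10}\right)\right) = - 112 \left(101 + \left(\frac{41}{7} \cdot \frac{1}{10} - \frac{67}{4}\right)\right) = - 112 \left(101 + \left(\frac{41}{70} - \frac{67}{4}\right)\right) = - 112 \left(101 - \frac{2263}{140}\right) = \left(-112\right) \frac{11877}{140} = - \frac{47508}{5}$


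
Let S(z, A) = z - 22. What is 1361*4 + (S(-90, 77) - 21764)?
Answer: -16432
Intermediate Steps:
S(z, A) = -22 + z
1361*4 + (S(-90, 77) - 21764) = 1361*4 + ((-22 - 90) - 21764) = 5444 + (-112 - 21764) = 5444 - 21876 = -16432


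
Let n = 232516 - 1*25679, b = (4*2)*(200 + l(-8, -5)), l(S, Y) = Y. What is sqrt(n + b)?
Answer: 7*sqrt(4253) ≈ 456.51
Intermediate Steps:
b = 1560 (b = (4*2)*(200 - 5) = 8*195 = 1560)
n = 206837 (n = 232516 - 25679 = 206837)
sqrt(n + b) = sqrt(206837 + 1560) = sqrt(208397) = 7*sqrt(4253)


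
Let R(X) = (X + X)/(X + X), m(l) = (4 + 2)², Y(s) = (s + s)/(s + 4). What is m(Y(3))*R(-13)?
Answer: 36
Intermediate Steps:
Y(s) = 2*s/(4 + s) (Y(s) = (2*s)/(4 + s) = 2*s/(4 + s))
m(l) = 36 (m(l) = 6² = 36)
R(X) = 1 (R(X) = (2*X)/((2*X)) = (2*X)*(1/(2*X)) = 1)
m(Y(3))*R(-13) = 36*1 = 36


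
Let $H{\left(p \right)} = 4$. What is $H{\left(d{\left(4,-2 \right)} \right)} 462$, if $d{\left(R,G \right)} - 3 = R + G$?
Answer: $1848$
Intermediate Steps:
$d{\left(R,G \right)} = 3 + G + R$ ($d{\left(R,G \right)} = 3 + \left(R + G\right) = 3 + \left(G + R\right) = 3 + G + R$)
$H{\left(d{\left(4,-2 \right)} \right)} 462 = 4 \cdot 462 = 1848$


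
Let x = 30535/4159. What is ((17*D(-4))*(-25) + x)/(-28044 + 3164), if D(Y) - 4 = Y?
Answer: -6107/20695184 ≈ -0.00029509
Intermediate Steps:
D(Y) = 4 + Y
x = 30535/4159 (x = 30535*(1/4159) = 30535/4159 ≈ 7.3419)
((17*D(-4))*(-25) + x)/(-28044 + 3164) = ((17*(4 - 4))*(-25) + 30535/4159)/(-28044 + 3164) = ((17*0)*(-25) + 30535/4159)/(-24880) = (0*(-25) + 30535/4159)*(-1/24880) = (0 + 30535/4159)*(-1/24880) = (30535/4159)*(-1/24880) = -6107/20695184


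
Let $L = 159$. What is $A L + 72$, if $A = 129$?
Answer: $20583$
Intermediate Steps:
$A L + 72 = 129 \cdot 159 + 72 = 20511 + 72 = 20583$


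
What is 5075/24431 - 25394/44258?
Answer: -197895732/540633599 ≈ -0.36604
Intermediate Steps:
5075/24431 - 25394/44258 = 5075*(1/24431) - 25394*1/44258 = 5075/24431 - 12697/22129 = -197895732/540633599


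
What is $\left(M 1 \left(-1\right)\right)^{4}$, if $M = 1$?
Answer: $1$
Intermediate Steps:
$\left(M 1 \left(-1\right)\right)^{4} = \left(1 \cdot 1 \left(-1\right)\right)^{4} = \left(1 \left(-1\right)\right)^{4} = \left(-1\right)^{4} = 1$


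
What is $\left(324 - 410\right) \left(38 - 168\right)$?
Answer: $11180$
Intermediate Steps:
$\left(324 - 410\right) \left(38 - 168\right) = \left(-86\right) \left(-130\right) = 11180$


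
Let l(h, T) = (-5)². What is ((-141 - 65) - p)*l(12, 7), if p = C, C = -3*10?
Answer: -4400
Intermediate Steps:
l(h, T) = 25
C = -30
p = -30
((-141 - 65) - p)*l(12, 7) = ((-141 - 65) - 1*(-30))*25 = (-206 + 30)*25 = -176*25 = -4400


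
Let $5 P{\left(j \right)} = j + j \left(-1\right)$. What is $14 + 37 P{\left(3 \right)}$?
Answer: $14$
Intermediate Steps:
$P{\left(j \right)} = 0$ ($P{\left(j \right)} = \frac{j + j \left(-1\right)}{5} = \frac{j - j}{5} = \frac{1}{5} \cdot 0 = 0$)
$14 + 37 P{\left(3 \right)} = 14 + 37 \cdot 0 = 14 + 0 = 14$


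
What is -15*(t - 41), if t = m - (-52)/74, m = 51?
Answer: -5940/37 ≈ -160.54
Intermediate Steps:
t = 1913/37 (t = 51 - (-52)/74 = 51 - 1*(-26/37) = 51 + 26/37 = 1913/37 ≈ 51.703)
-15*(t - 41) = -15*(1913/37 - 41) = -15*396/37 = -5940/37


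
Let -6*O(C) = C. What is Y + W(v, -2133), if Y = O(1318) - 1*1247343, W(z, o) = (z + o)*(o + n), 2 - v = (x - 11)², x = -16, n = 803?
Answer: 7668712/3 ≈ 2.5562e+6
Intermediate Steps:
v = -727 (v = 2 - (-16 - 11)² = 2 - 1*(-27)² = 2 - 1*729 = 2 - 729 = -727)
W(z, o) = (803 + o)*(o + z) (W(z, o) = (z + o)*(o + 803) = (o + z)*(803 + o) = (803 + o)*(o + z))
O(C) = -C/6
Y = -3742688/3 (Y = -⅙*1318 - 1*1247343 = -659/3 - 1247343 = -3742688/3 ≈ -1.2476e+6)
Y + W(v, -2133) = -3742688/3 + ((-2133)² + 803*(-2133) + 803*(-727) - 2133*(-727)) = -3742688/3 + (4549689 - 1712799 - 583781 + 1550691) = -3742688/3 + 3803800 = 7668712/3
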